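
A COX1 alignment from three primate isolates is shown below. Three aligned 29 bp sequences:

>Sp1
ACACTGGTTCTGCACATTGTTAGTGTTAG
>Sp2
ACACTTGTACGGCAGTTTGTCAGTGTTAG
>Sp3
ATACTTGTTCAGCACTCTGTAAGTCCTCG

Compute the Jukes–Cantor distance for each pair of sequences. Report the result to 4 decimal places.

Sp1–Sp2: 6/29 sites differ → p ≈ 0.206897, d = −0.75 ln(1 − 0.275863) = 0.242081 ≈ 0.2421.
Sp1–Sp3: 9/29 sites differ → p ≈ 0.310345, d = −0.75 ln(1 − 0.413793) = 0.400562 ≈ 0.4006.
Sp2–Sp3: 9/29 sites differ → p ≈ 0.310345, d = −0.75 ln(1 − 0.413793) = 0.400562 ≈ 0.4006.

d(Sp1,Sp2) = 0.2421, d(Sp1,Sp3) = 0.4006, d(Sp2,Sp3) = 0.4006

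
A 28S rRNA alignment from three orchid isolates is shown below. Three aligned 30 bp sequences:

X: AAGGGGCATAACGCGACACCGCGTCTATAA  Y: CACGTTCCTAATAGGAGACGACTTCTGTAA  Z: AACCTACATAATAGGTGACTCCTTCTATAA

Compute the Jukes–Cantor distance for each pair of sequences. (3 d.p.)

X–Y: 13/30 sites differ → p ≈ 0.433333, d = −0.75 ln(1 − 0.577777) = 0.646666 ≈ 0.647.
X–Z: 12/30 sites differ → p = 0.4, d = −0.75 ln(1 − 0.533333) = 0.571605 ≈ 0.572.
Y–Z: 8/30 sites differ → p ≈ 0.266667, d = −0.75 ln(1 − 0.355556) = 0.329526 ≈ 0.330.

d(X,Y) = 0.647, d(X,Z) = 0.572, d(Y,Z) = 0.330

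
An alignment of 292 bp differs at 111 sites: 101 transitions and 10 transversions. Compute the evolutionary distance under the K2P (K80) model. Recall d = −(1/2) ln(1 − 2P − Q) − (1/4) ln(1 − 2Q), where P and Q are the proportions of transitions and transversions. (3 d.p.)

0.665

P = 101/292 ≈ 0.34589 and Q = 10/292 ≈ 0.034247.
Under the Kimura two-parameter model, d = −½ ln(1 − 2P − Q) − ¼ ln(1 − 2Q).
1 − 2P − Q = 0.273973, giving −½ ln(0.273973) = 0.647363.
1 − 2Q = 0.931506, giving −¼ ln(0.931506) = 0.017738.
d = 0.647363 + 0.017738 = 0.665101.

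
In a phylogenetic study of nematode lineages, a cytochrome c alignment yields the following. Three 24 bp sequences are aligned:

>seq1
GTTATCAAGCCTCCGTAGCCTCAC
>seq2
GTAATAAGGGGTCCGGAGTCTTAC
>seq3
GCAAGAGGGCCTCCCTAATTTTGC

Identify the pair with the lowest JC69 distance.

seq1 and seq2

seq1–seq2: 8/24 differ, p = 0.333, d = 0.441.
seq1–seq3: 12/24 differ, p = 0.500, d = 0.824.
seq2–seq3: 10/24 differ, p = 0.417, d = 0.608.
The smallest distance is between seq1 and seq2.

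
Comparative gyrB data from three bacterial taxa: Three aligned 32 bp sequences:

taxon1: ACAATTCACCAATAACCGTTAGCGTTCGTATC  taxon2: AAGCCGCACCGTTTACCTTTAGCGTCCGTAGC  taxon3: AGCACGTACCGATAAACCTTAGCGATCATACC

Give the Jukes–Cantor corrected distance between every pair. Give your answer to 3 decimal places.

d(taxon1,taxon2) = 0.460, d(taxon1,taxon3) = 0.460, d(taxon2,taxon3) = 0.520

taxon1–taxon2: 11/32 sites differ → p = 0.34375, d = −0.75 ln(1 − 0.458333) = 0.459828 ≈ 0.460.
taxon1–taxon3: 11/32 sites differ → p = 0.34375, d = −0.75 ln(1 − 0.458333) = 0.459828 ≈ 0.460.
taxon2–taxon3: 12/32 sites differ → p = 0.375, d = −0.75 ln(1 − 0.5) = 0.519860 ≈ 0.520.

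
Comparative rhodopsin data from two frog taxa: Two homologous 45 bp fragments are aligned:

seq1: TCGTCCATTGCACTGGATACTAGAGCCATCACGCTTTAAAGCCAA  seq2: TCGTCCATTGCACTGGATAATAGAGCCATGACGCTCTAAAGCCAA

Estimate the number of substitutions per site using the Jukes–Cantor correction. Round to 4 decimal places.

The sequences differ at 3 of 45 sites (20, 30, 36), so p = 3/45 ≈ 0.066667.
d = −(3/4) ln(1 − 4p/3) = −0.75 ln(1 − 0.088889) = −0.75 ln(0.911111)
  = −0.75 × (-0.093091) = 0.069818 substitutions/site.

0.0698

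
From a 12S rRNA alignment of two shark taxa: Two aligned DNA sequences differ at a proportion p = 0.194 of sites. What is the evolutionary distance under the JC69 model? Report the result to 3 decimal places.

d = −(3/4) ln(1 − 4p/3) = −0.75 ln(1 − 0.258667) = −0.75 ln(0.741333)
  = −0.75 × (-0.299305) = 0.224479 substitutions/site.

0.224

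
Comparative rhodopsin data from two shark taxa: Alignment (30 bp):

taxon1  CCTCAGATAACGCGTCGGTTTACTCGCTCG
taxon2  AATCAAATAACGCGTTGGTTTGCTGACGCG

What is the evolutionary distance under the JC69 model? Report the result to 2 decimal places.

The sequences differ at 8 of 30 sites (1, 2, 6, 16, 22, 25, 26, 28), so p = 8/30 ≈ 0.266667.
d = −(3/4) ln(1 − 4p/3) = −0.75 ln(1 − 0.355556) = −0.75 ln(0.644444)
  = −0.75 × (-0.439367) = 0.329525 substitutions/site.

0.33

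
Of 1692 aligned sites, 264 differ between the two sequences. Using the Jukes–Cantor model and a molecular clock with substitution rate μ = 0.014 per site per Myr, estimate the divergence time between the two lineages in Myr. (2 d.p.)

6.25

p = 264/1692 ≈ 0.156028.
d = −(3/4) ln(1 − 4p/3) = −0.75 ln(1 − 0.208037) = −0.75 ln(0.791963)
  = −0.75 × (-0.233241) = 0.174931 substitutions/site.
Under a molecular clock d = 2μt, so t = d/(2μ) = 0.174931 / (2 × 0.014) = 6.25 Myr.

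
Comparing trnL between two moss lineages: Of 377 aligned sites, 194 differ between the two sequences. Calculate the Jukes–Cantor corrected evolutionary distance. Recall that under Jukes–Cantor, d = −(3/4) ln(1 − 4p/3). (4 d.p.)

0.8691

p = 194/377 ≈ 0.514589.
d = −(3/4) ln(1 − 4p/3) = −0.75 ln(1 − 0.686119) = −0.75 ln(0.313881)
  = −0.75 × (-1.158741) = 0.869056 substitutions/site.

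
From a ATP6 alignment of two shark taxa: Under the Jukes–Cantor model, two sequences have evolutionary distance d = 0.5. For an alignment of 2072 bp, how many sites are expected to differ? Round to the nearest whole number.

756

Invert JC69: p = (3/4)(1 − e^(−4d/3)) = 0.75 × (1 − e^(-0.666667)) = 0.75 × (1 − 0.513417) = 0.364937.
Expected differing sites = pL ≈ 0.364937 × 2072 = 756.149464 ≈ 756.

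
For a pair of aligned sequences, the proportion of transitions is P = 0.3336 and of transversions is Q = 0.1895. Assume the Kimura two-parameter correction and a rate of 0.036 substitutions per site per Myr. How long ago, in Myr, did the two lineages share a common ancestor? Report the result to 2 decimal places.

15.15

Under the Kimura two-parameter model, d = −½ ln(1 − 2P − Q) − ¼ ln(1 − 2Q).
1 − 2P − Q = 0.1433, giving −½ ln(0.1433) = 0.971407.
1 − 2Q = 0.621, giving −¼ ln(0.621) = 0.119106.
d = 0.971407 + 0.119106 = 1.090513.
Under a molecular clock d = 2μt, so t = d/(2μ) = 1.090513 / (2 × 0.036) = 15.15 Myr.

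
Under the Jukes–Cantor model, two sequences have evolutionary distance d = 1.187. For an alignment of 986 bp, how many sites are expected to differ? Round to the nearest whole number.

588

Invert JC69: p = (3/4)(1 − e^(−4d/3)) = 0.75 × (1 − e^(-1.582667)) = 0.75 × (1 − 0.205426) = 0.595931.
Expected differing sites = pL ≈ 0.595931 × 986 = 587.587966 ≈ 588.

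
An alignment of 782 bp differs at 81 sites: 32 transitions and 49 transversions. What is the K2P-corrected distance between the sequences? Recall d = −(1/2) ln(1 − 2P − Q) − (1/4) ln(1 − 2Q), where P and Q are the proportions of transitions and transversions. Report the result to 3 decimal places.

P = 32/782 ≈ 0.040921 and Q = 49/782 ≈ 0.06266.
Under the Kimura two-parameter model, d = −½ ln(1 − 2P − Q) − ¼ ln(1 − 2Q).
1 − 2P − Q = 0.855498, giving −½ ln(0.855498) = 0.078036.
1 − 2Q = 0.87468, giving −¼ ln(0.87468) = 0.033474.
d = 0.078036 + 0.033474 = 0.111510.

0.112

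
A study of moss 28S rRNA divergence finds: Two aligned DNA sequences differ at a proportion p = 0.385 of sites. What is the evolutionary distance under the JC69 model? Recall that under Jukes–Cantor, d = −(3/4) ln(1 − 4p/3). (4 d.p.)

0.5401

d = −(3/4) ln(1 − 4p/3) = −0.75 ln(1 − 0.513333) = −0.75 ln(0.486667)
  = −0.75 × (-0.720175) = 0.540131 substitutions/site.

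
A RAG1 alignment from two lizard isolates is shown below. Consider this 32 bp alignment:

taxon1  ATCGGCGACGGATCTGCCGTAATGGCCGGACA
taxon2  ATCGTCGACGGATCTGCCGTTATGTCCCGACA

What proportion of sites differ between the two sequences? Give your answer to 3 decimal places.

0.125

The sequences differ at 4 of 32 positions (sites 5, 21, 25, 28).
p = 4/32 = 0.125.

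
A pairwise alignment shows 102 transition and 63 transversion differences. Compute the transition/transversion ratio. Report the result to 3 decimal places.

R = 102/63 = 1.619047… ≈ 1.619 (to 3 d.p.).

1.619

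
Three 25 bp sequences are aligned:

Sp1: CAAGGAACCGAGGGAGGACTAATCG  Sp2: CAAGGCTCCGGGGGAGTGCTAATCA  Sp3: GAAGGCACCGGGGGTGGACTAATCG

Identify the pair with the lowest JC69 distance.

Sp1–Sp2: 6/25 differ, p = 0.240, d = 0.289.
Sp1–Sp3: 4/25 differ, p = 0.160, d = 0.180.
Sp2–Sp3: 6/25 differ, p = 0.240, d = 0.289.
The smallest distance is between Sp1 and Sp3.

Sp1 and Sp3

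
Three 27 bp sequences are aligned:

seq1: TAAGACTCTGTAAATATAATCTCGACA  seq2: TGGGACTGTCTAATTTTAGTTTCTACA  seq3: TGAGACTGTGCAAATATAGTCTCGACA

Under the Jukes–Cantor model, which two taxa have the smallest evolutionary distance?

seq1–seq2: 9/27 differ, p = 0.333, d = 0.441.
seq1–seq3: 4/27 differ, p = 0.148, d = 0.165.
seq2–seq3: 7/27 differ, p = 0.259, d = 0.318.
The smallest distance is between seq1 and seq3.

seq1 and seq3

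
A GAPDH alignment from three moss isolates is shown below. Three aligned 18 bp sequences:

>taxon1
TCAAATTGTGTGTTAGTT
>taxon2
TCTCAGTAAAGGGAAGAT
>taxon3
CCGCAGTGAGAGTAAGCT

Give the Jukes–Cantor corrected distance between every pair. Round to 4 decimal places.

taxon1–taxon2: 10/18 sites differ → p ≈ 0.555556, d = −0.75 ln(1 − 0.740741) = 1.012446 ≈ 1.0124.
taxon1–taxon3: 8/18 sites differ → p ≈ 0.444444, d = −0.75 ln(1 − 0.592592) = 0.673455 ≈ 0.6735.
taxon2–taxon3: 7/18 sites differ → p ≈ 0.388889, d = −0.75 ln(1 − 0.518519) = 0.548166 ≈ 0.5482.

d(taxon1,taxon2) = 1.0124, d(taxon1,taxon3) = 0.6735, d(taxon2,taxon3) = 0.5482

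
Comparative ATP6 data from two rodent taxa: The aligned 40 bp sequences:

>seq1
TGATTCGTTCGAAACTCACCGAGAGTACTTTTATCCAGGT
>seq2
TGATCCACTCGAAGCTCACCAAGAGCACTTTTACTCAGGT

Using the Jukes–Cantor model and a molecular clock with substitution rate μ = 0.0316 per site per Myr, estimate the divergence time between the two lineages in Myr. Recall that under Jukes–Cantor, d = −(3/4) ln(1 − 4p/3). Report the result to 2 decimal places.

The sequences differ at 8 of 40 sites (5, 7, 8, 14, 21, 26, 34, 35), so p = 8/40 = 0.2.
d = −(3/4) ln(1 − 4p/3) = −0.75 ln(1 − 0.266667) = −0.75 ln(0.733333)
  = −0.75 × (-0.310155) = 0.232616 substitutions/site.
Under a molecular clock d = 2μt, so t = d/(2μ) = 0.232616 / (2 × 0.0316) = 3.68 Myr.

3.68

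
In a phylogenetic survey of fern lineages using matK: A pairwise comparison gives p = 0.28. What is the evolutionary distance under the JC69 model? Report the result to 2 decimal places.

0.35

d = −(3/4) ln(1 − 4p/3) = −0.75 ln(1 − 0.373333) = −0.75 ln(0.626667)
  = −0.75 × (-0.467340) = 0.350505 substitutions/site.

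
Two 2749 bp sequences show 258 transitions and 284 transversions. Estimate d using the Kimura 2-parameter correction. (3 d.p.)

0.230

P = 258/2749 ≈ 0.093852 and Q = 284/2749 ≈ 0.10331.
Under the Kimura two-parameter model, d = −½ ln(1 − 2P − Q) − ¼ ln(1 − 2Q).
1 − 2P − Q = 0.708986, giving −½ ln(0.708986) = 0.171960.
1 − 2Q = 0.79338, giving −¼ ln(0.79338) = 0.057863.
d = 0.171960 + 0.057863 = 0.229823.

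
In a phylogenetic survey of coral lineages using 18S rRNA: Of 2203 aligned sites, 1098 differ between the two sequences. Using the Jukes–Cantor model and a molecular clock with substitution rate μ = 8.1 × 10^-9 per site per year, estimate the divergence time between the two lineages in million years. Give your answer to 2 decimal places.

p = 1098/2203 ≈ 0.498411.
d = −(3/4) ln(1 − 4p/3) = −0.75 ln(1 − 0.664548) = −0.75 ln(0.335452)
  = −0.75 × (-1.092276) = 0.819207 substitutions/site.
Under a molecular clock d = 2μt, so t = d/(2μ) = 0.819207 / (2 × 8.1 × 10^-9) = 50.57 million years.

50.57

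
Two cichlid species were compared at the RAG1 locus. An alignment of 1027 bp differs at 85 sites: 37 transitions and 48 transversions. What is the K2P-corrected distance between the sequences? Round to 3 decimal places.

0.088

P = 37/1027 ≈ 0.036027 and Q = 48/1027 ≈ 0.046738.
Under the Kimura two-parameter model, d = −½ ln(1 − 2P − Q) − ¼ ln(1 − 2Q).
1 − 2P − Q = 0.881208, giving −½ ln(0.881208) = 0.063231.
1 − 2Q = 0.906524, giving −¼ ln(0.906524) = 0.024534.
d = 0.063231 + 0.024534 = 0.087765.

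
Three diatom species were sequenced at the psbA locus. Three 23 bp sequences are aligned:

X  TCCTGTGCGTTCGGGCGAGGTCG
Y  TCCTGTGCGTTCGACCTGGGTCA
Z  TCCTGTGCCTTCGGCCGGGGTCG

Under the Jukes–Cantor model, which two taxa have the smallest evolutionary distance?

X and Z

X–Y: 5/23 differ, p = 0.217, d = 0.257.
X–Z: 3/23 differ, p = 0.130, d = 0.143.
Y–Z: 4/23 differ, p = 0.174, d = 0.198.
The smallest distance is between X and Z.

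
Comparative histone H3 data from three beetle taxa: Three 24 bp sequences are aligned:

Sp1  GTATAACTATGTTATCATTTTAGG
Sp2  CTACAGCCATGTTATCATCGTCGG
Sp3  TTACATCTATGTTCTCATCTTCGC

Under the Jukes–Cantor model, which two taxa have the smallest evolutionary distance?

Sp2 and Sp3

Sp1–Sp2: 7/24 differ, p = 0.292, d = 0.369.
Sp1–Sp3: 7/24 differ, p = 0.292, d = 0.369.
Sp2–Sp3: 6/24 differ, p = 0.250, d = 0.304.
The smallest distance is between Sp2 and Sp3.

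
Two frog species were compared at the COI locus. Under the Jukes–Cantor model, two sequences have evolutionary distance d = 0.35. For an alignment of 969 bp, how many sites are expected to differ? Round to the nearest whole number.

Invert JC69: p = (3/4)(1 − e^(−4d/3)) = 0.75 × (1 − e^(-0.466667)) = 0.75 × (1 − 0.627089) = 0.279683.
Expected differing sites = pL ≈ 0.279683 × 969 = 271.012827 ≈ 271.

271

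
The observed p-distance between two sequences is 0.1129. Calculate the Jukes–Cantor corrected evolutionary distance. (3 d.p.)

0.122

d = −(3/4) ln(1 − 4p/3) = −0.75 ln(1 − 0.150533) = −0.75 ln(0.849467)
  = −0.75 × (-0.163146) = 0.122360 substitutions/site.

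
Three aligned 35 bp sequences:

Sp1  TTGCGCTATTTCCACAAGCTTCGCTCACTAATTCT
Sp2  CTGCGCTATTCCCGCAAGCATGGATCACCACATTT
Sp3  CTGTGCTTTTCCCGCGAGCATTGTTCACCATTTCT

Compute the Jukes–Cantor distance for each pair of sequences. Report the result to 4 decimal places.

d(Sp1,Sp2) = 0.3597, d(Sp1,Sp3) = 0.4073, d(Sp2,Sp3) = 0.2726

Sp1–Sp2: 10/35 sites differ → p ≈ 0.285714, d = −0.75 ln(1 − 0.380952) = 0.359679 ≈ 0.3597.
Sp1–Sp3: 11/35 sites differ → p ≈ 0.314286, d = −0.75 ln(1 − 0.419048) = 0.407315 ≈ 0.4073.
Sp2–Sp3: 8/35 sites differ → p ≈ 0.228571, d = −0.75 ln(1 − 0.304761) = 0.272625 ≈ 0.2726.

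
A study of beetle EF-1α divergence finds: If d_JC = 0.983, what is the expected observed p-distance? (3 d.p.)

0.548

p = (3/4)(1 − e^(−4d/3)) = 0.75 × (1 − e^(-1.310667)) = 0.75 × (1 − 0.269640) = 0.547770.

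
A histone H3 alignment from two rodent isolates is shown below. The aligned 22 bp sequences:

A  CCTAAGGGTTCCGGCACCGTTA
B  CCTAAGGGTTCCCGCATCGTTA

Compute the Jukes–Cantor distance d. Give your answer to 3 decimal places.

0.097

The sequences differ at 2 of 22 sites (13, 17), so p = 2/22 ≈ 0.090909.
d = −(3/4) ln(1 − 4p/3) = −0.75 ln(1 − 0.121212) = −0.75 ln(0.878788)
  = −0.75 × (-0.129212) = 0.096909 substitutions/site.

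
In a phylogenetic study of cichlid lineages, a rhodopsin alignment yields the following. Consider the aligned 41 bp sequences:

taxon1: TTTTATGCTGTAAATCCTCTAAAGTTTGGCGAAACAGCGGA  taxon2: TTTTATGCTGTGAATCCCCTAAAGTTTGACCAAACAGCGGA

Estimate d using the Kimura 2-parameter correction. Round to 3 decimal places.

Of 41 sites, 3 differences are transitions and 1 are transversions, so P = 3/41 ≈ 0.073171 and Q = 1/41 ≈ 0.02439.
Under the Kimura two-parameter model, d = −½ ln(1 − 2P − Q) − ¼ ln(1 − 2Q).
1 − 2P − Q = 0.829268, giving −½ ln(0.829268) = 0.093606.
1 − 2Q = 0.95122, giving −¼ ln(0.95122) = 0.012502.
d = 0.093606 + 0.012502 = 0.106108.

0.106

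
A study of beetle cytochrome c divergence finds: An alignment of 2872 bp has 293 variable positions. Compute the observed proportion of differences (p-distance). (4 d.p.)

p = 293/2872 = 0.102019… ≈ 0.1020 (to 4 d.p.).

0.1020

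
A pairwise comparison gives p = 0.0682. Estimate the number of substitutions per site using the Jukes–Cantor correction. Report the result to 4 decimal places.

d = −(3/4) ln(1 − 4p/3) = −0.75 ln(1 − 0.090933) = −0.75 ln(0.909067)
  = −0.75 × (-0.095336) = 0.071502 substitutions/site.

0.0715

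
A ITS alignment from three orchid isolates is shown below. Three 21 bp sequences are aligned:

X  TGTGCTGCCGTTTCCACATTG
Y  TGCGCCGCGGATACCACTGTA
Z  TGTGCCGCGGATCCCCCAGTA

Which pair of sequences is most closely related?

Y and Z

X–Y: 8/21 differ, p = 0.381, d = 0.532.
X–Z: 7/21 differ, p = 0.333, d = 0.441.
Y–Z: 4/21 differ, p = 0.190, d = 0.220.
The smallest distance is between Y and Z.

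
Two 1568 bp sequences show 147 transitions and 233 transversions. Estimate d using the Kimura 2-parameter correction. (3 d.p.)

0.293

P = 147/1568 = 0.09375 and Q = 233/1568 ≈ 0.148597.
Under the Kimura two-parameter model, d = −½ ln(1 − 2P − Q) − ¼ ln(1 − 2Q).
1 − 2P − Q = 0.663903, giving −½ ln(0.663903) = 0.204810.
1 − 2Q = 0.702806, giving −¼ ln(0.702806) = 0.088169.
d = 0.204810 + 0.088169 = 0.292979.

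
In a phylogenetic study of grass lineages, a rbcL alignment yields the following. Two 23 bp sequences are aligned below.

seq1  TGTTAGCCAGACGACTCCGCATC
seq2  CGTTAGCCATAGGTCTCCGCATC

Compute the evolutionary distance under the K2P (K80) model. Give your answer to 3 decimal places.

Of 23 sites, 1 differences are transitions and 3 are transversions, so P = 1/23 ≈ 0.043478 and Q = 3/23 ≈ 0.130435.
Under the Kimura two-parameter model, d = −½ ln(1 − 2P − Q) − ¼ ln(1 − 2Q).
1 − 2P − Q = 0.782609, giving −½ ln(0.782609) = 0.122561.
1 − 2Q = 0.73913, giving −¼ ln(0.73913) = 0.075570.
d = 0.122561 + 0.075570 = 0.198131.

0.198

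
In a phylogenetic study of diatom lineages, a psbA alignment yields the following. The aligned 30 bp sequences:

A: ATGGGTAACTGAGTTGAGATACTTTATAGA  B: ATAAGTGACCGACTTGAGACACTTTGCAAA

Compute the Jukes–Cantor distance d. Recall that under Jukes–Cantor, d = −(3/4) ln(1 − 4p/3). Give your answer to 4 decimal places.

The sequences differ at 9 of 30 sites (3, 4, 7, 10, 13, 20, 26, 27, 29), so p = 9/30 = 0.3.
d = −(3/4) ln(1 − 4p/3) = −0.75 ln(1 − 0.4) = −0.75 ln(0.6)
  = −0.75 × (-0.510826) = 0.383120 substitutions/site.

0.3831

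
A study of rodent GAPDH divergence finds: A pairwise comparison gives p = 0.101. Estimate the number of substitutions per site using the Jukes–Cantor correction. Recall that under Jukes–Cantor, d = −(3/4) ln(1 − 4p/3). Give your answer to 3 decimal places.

d = −(3/4) ln(1 − 4p/3) = −0.75 ln(1 − 0.134667) = −0.75 ln(0.865333)
  = −0.75 × (-0.144641) = 0.108481 substitutions/site.

0.108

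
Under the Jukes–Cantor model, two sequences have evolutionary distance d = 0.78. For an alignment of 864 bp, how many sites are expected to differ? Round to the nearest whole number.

Invert JC69: p = (3/4)(1 − e^(−4d/3)) = 0.75 × (1 − e^(-1.04)) = 0.75 × (1 − 0.353455) = 0.484909.
Expected differing sites = pL ≈ 0.484909 × 864 = 418.961376 ≈ 419.

419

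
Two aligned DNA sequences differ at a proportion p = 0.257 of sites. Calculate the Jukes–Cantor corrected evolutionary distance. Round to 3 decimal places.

0.315

d = −(3/4) ln(1 − 4p/3) = −0.75 ln(1 − 0.342667) = −0.75 ln(0.657333)
  = −0.75 × (-0.419565) = 0.314674 substitutions/site.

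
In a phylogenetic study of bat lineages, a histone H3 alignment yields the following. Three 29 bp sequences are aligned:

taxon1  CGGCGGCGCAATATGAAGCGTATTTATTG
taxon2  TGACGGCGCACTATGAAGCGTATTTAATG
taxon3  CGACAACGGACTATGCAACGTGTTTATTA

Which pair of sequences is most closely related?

taxon1 and taxon2

taxon1–taxon2: 4/29 differ, p = 0.138, d = 0.152.
taxon1–taxon3: 9/29 differ, p = 0.310, d = 0.401.
taxon2–taxon3: 9/29 differ, p = 0.310, d = 0.401.
The smallest distance is between taxon1 and taxon2.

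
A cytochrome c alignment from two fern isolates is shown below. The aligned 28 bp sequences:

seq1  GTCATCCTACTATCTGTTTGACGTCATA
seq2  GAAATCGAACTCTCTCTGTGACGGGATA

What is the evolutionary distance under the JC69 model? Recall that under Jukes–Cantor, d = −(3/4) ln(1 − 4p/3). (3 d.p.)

0.420

The sequences differ at 9 of 28 sites (2, 3, 7, 8, 12, 16, 18, 24, 25), so p = 9/28 ≈ 0.321429.
d = −(3/4) ln(1 − 4p/3) = −0.75 ln(1 − 0.428572) = −0.75 ln(0.571428)
  = −0.75 × (-0.559617) = 0.419713 substitutions/site.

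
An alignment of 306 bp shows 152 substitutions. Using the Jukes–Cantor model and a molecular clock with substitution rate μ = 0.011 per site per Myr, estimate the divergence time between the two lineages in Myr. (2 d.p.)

37.01

p = 152/306 ≈ 0.496732.
d = −(3/4) ln(1 − 4p/3) = −0.75 ln(1 − 0.662309) = −0.75 ln(0.337691)
  = −0.75 × (-1.085624) = 0.814218 substitutions/site.
Under a molecular clock d = 2μt, so t = d/(2μ) = 0.814218 / (2 × 0.011) = 37.01 Myr.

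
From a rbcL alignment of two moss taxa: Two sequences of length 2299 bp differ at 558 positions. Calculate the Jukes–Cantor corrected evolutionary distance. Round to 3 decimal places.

p = 558/2299 ≈ 0.242714.
d = −(3/4) ln(1 − 4p/3) = −0.75 ln(1 − 0.323619) = −0.75 ln(0.676381)
  = −0.75 × (-0.390999) = 0.293249 substitutions/site.

0.293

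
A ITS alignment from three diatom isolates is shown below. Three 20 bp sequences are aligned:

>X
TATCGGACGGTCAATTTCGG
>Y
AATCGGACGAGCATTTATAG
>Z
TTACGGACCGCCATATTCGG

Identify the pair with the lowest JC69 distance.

X–Y: 7/20 differ, p = 0.350, d = 0.471.
X–Z: 6/20 differ, p = 0.300, d = 0.383.
Y–Z: 10/20 differ, p = 0.500, d = 0.824.
The smallest distance is between X and Z.

X and Z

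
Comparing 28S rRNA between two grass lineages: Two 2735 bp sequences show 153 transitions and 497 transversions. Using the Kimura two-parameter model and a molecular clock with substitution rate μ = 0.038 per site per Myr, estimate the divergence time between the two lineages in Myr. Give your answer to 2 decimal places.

P = 153/2735 ≈ 0.055941 and Q = 497/2735 ≈ 0.181718.
Under the Kimura two-parameter model, d = −½ ln(1 − 2P − Q) − ¼ ln(1 − 2Q).
1 − 2P − Q = 0.7064, giving −½ ln(0.7064) = 0.173787.
1 − 2Q = 0.636564, giving −¼ ln(0.636564) = 0.112918.
d = 0.173787 + 0.112918 = 0.286705.
Under a molecular clock d = 2μt, so t = d/(2μ) = 0.286705 / (2 × 0.038) = 3.77 Myr.

3.77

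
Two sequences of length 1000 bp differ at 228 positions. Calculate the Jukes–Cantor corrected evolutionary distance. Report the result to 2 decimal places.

p = 228/1000 = 0.228.
d = −(3/4) ln(1 − 4p/3) = −0.75 ln(1 − 0.304) = −0.75 ln(0.696)
  = −0.75 × (-0.362406) = 0.271805 substitutions/site.

0.27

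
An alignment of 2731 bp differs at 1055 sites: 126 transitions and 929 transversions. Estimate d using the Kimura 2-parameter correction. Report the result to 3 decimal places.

P = 126/2731 ≈ 0.046137 and Q = 929/2731 ≈ 0.340168.
Under the Kimura two-parameter model, d = −½ ln(1 − 2P − Q) − ¼ ln(1 − 2Q).
1 − 2P − Q = 0.567558, giving −½ ln(0.567558) = 0.283206.
1 − 2Q = 0.319664, giving −¼ ln(0.319664) = 0.285121.
d = 0.283206 + 0.285121 = 0.568327.

0.568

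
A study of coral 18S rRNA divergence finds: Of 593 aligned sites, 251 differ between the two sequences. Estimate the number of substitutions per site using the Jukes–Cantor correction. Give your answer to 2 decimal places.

p = 251/593 ≈ 0.423272.
d = −(3/4) ln(1 − 4p/3) = −0.75 ln(1 − 0.564363) = −0.75 ln(0.435637)
  = −0.75 × (-0.830946) = 0.623210 substitutions/site.

0.62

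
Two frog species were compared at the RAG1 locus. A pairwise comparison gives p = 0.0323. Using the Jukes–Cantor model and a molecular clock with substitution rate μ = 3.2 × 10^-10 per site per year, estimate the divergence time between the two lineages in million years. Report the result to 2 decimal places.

51.59

d = −(3/4) ln(1 − 4p/3) = −0.75 ln(1 − 0.043067) = −0.75 ln(0.956933)
  = −0.75 × (-0.044022) = 0.033017 substitutions/site.
Under a molecular clock d = 2μt, so t = d/(2μ) = 0.033017 / (2 × 3.2 × 10^-10) = 51.59 million years.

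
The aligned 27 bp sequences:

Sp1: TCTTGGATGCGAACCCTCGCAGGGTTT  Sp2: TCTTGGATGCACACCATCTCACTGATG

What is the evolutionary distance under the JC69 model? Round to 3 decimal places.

0.377

The sequences differ at 8 of 27 sites (11, 12, 16, 19, 22, 23, 25, 27), so p = 8/27 ≈ 0.296296.
d = −(3/4) ln(1 − 4p/3) = −0.75 ln(1 − 0.395061) = −0.75 ln(0.604939)
  = −0.75 × (-0.502628) = 0.376971 substitutions/site.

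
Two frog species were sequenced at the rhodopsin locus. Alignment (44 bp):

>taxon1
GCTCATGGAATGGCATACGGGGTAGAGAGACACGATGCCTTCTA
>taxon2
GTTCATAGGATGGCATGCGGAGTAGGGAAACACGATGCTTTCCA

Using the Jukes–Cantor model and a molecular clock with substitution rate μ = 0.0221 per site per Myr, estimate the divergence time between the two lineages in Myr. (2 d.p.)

The sequences differ at 9 of 44 sites (2, 7, 9, 17, 21, 26, 29, 39, 43), so p = 9/44 ≈ 0.204545.
d = −(3/4) ln(1 − 4p/3) = −0.75 ln(1 − 0.272727) = −0.75 ln(0.727273)
  = −0.75 × (-0.318453) = 0.238840 substitutions/site.
Under a molecular clock d = 2μt, so t = d/(2μ) = 0.238840 / (2 × 0.0221) = 5.40 Myr.

5.40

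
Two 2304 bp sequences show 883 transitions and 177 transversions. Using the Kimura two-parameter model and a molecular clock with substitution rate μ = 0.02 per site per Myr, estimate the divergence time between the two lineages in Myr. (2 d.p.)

24.21

P = 883/2304 ≈ 0.383247 and Q = 177/2304 ≈ 0.076823.
Under the Kimura two-parameter model, d = −½ ln(1 − 2P − Q) − ¼ ln(1 − 2Q).
1 − 2P − Q = 0.156683, giving −½ ln(0.156683) = 0.926765.
1 − 2Q = 0.846354, giving −¼ ln(0.846354) = 0.041704.
d = 0.926765 + 0.041704 = 0.968469.
Under a molecular clock d = 2μt, so t = d/(2μ) = 0.968469 / (2 × 0.02) = 24.21 Myr.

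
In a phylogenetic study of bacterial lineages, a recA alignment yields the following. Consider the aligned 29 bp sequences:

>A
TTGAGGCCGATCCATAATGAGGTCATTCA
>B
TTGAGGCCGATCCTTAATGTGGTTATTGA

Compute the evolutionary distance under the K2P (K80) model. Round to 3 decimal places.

0.153

Of 29 sites, 1 differences are transitions and 3 are transversions, so P = 1/29 ≈ 0.034483 and Q = 3/29 ≈ 0.103448.
Under the Kimura two-parameter model, d = −½ ln(1 − 2P − Q) − ¼ ln(1 − 2Q).
1 − 2P − Q = 0.827586, giving −½ ln(0.827586) = 0.094621.
1 − 2Q = 0.793104, giving −¼ ln(0.793104) = 0.057950.
d = 0.094621 + 0.057950 = 0.152571.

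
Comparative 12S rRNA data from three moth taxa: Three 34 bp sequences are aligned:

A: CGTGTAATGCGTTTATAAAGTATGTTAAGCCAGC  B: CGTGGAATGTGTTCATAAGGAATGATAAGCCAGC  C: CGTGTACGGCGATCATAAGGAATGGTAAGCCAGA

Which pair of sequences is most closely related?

A–B: 6/34 differ, p = 0.176, d = 0.201.
A–C: 8/34 differ, p = 0.235, d = 0.282.
B–C: 7/34 differ, p = 0.206, d = 0.241.
The smallest distance is between A and B.

A and B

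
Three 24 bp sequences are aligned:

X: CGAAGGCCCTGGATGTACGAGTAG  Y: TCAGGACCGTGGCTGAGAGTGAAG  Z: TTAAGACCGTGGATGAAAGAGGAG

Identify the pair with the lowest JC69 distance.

Y and Z

X–Y: 11/24 differ, p = 0.458, d = 0.708.
X–Z: 7/24 differ, p = 0.292, d = 0.369.
Y–Z: 6/24 differ, p = 0.250, d = 0.304.
The smallest distance is between Y and Z.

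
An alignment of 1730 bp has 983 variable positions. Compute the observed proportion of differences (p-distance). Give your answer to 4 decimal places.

0.5682

p = 983/1730 = 0.568208… ≈ 0.5682 (to 4 d.p.).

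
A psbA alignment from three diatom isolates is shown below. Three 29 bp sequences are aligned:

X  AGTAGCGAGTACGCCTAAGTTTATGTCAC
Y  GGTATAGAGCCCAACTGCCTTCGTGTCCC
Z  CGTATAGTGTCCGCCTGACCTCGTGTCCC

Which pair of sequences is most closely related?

Y and Z

X–Y: 13/29 differ, p = 0.448, d = 0.683.
X–Z: 11/29 differ, p = 0.379, d = 0.529.
Y–Z: 7/29 differ, p = 0.241, d = 0.291.
The smallest distance is between Y and Z.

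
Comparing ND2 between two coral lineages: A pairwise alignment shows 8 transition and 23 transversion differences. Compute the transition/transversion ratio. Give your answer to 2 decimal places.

R = 8/23 = 0.347826… ≈ 0.35 (to 2 d.p.).

0.35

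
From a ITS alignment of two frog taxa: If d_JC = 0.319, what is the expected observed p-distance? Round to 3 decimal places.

0.260

p = (3/4)(1 − e^(−4d/3)) = 0.75 × (1 − e^(-0.425333)) = 0.75 × (1 − 0.653552) = 0.259836.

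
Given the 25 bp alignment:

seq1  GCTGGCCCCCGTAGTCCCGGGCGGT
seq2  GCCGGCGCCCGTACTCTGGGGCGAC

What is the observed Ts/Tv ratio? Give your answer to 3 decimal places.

1.333

Transitions are A↔G and C↔T; transversions are all other mismatches.
Transitions: 4. Transversions: 3.
R = 4/3 = 1.333333… ≈ 1.333 (to 3 d.p.).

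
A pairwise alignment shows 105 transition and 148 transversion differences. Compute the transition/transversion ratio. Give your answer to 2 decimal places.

0.71

R = 105/148 = 0.709459… ≈ 0.71 (to 2 d.p.).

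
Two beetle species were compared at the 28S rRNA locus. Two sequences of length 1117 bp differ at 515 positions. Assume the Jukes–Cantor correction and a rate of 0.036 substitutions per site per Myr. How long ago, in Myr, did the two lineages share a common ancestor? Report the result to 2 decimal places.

p = 515/1117 ≈ 0.461056.
d = −(3/4) ln(1 − 4p/3) = −0.75 ln(1 − 0.614741) = −0.75 ln(0.385259)
  = −0.75 × (-0.953839) = 0.715379 substitutions/site.
Under a molecular clock d = 2μt, so t = d/(2μ) = 0.715379 / (2 × 0.036) = 9.94 Myr.

9.94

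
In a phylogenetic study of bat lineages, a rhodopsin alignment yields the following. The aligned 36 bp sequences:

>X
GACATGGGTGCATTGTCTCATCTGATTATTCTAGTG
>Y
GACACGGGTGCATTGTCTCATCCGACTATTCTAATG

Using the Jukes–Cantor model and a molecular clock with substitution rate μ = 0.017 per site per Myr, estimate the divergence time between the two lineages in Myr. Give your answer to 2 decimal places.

3.54

The sequences differ at 4 of 36 sites (5, 23, 26, 34), so p = 4/36 ≈ 0.111111.
d = −(3/4) ln(1 − 4p/3) = −0.75 ln(1 − 0.148148) = −0.75 ln(0.851852)
  = −0.75 × (-0.160342) = 0.120257 substitutions/site.
Under a molecular clock d = 2μt, so t = d/(2μ) = 0.120257 / (2 × 0.017) = 3.54 Myr.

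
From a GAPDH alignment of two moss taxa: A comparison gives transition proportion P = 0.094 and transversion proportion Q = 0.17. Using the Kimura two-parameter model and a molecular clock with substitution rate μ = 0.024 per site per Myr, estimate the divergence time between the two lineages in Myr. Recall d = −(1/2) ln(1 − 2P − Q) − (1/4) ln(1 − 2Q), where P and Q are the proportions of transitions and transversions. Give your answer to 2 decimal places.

Under the Kimura two-parameter model, d = −½ ln(1 − 2P − Q) − ¼ ln(1 − 2Q).
1 − 2P − Q = 0.642, giving −½ ln(0.642) = 0.221583.
1 − 2Q = 0.66, giving −¼ ln(0.66) = 0.103879.
d = 0.221583 + 0.103879 = 0.325462.
Under a molecular clock d = 2μt, so t = d/(2μ) = 0.325462 / (2 × 0.024) = 6.78 Myr.

6.78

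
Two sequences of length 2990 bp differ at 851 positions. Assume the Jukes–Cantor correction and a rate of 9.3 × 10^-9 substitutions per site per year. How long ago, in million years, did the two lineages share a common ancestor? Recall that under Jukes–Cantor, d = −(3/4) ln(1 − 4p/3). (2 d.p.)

p = 851/2990 ≈ 0.284615.
d = −(3/4) ln(1 − 4p/3) = −0.75 ln(1 − 0.379487) = −0.75 ln(0.620513)
  = −0.75 × (-0.477209) = 0.357907 substitutions/site.
Under a molecular clock d = 2μt, so t = d/(2μ) = 0.357907 / (2 × 9.3 × 10^-9) = 19.24 million years.

19.24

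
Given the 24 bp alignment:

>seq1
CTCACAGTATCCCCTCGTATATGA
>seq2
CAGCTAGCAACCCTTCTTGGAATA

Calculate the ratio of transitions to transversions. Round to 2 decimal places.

Transitions are A↔G and C↔T; transversions are all other mismatches.
Transitions: 4. Transversions: 8.
R = 4/8 = 0.50.

0.50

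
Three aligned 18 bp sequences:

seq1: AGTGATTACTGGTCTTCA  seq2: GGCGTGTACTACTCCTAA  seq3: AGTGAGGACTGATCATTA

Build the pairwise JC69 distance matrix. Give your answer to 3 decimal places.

d(seq1,seq2) = 0.673, d(seq1,seq3) = 0.347, d(seq2,seq3) = 0.673

seq1–seq2: 8/18 sites differ → p ≈ 0.444444, d = −0.75 ln(1 − 0.592592) = 0.673455 ≈ 0.673.
seq1–seq3: 5/18 sites differ → p ≈ 0.277778, d = −0.75 ln(1 − 0.370371) = 0.346968 ≈ 0.347.
seq2–seq3: 8/18 sites differ → p ≈ 0.444444, d = −0.75 ln(1 − 0.592592) = 0.673455 ≈ 0.673.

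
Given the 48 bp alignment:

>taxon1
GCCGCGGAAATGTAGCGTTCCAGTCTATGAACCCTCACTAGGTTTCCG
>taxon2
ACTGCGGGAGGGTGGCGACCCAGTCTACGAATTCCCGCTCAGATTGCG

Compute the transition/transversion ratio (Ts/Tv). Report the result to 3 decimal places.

Transitions are A↔G and C↔T; transversions are all other mismatches.
Transitions: 12. Transversions: 5.
R = 12/5 = 2.400.

2.400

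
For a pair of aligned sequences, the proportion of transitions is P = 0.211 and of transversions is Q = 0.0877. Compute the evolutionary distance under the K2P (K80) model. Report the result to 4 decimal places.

0.4046

Under the Kimura two-parameter model, d = −½ ln(1 − 2P − Q) − ¼ ln(1 − 2Q).
1 − 2P − Q = 0.4903, giving −½ ln(0.4903) = 0.356369.
1 − 2Q = 0.8246, giving −¼ ln(0.8246) = 0.048214.
d = 0.356369 + 0.048214 = 0.404583.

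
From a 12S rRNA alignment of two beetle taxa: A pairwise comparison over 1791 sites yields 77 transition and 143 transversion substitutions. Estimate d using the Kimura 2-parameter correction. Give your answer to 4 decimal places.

0.1342

P = 77/1791 ≈ 0.042993 and Q = 143/1791 ≈ 0.079844.
Under the Kimura two-parameter model, d = −½ ln(1 − 2P − Q) − ¼ ln(1 − 2Q).
1 − 2P − Q = 0.83417, giving −½ ln(0.83417) = 0.090659.
1 − 2Q = 0.840312, giving −¼ ln(0.840312) = 0.043496.
d = 0.090659 + 0.043496 = 0.134155.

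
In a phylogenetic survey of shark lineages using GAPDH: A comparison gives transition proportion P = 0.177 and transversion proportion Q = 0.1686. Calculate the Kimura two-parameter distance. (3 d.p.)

Under the Kimura two-parameter model, d = −½ ln(1 − 2P − Q) − ¼ ln(1 − 2Q).
1 − 2P − Q = 0.4774, giving −½ ln(0.4774) = 0.369700.
1 − 2Q = 0.6628, giving −¼ ln(0.6628) = 0.102820.
d = 0.369700 + 0.102820 = 0.472520.

0.473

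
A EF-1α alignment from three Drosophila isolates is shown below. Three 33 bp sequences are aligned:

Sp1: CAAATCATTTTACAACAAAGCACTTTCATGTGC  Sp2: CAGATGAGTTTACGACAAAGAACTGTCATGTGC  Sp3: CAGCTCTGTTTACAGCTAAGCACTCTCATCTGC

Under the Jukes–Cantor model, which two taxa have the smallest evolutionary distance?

Sp1–Sp2: 6/33 differ, p = 0.182, d = 0.208.
Sp1–Sp3: 8/33 differ, p = 0.242, d = 0.293.
Sp2–Sp3: 9/33 differ, p = 0.273, d = 0.339.
The smallest distance is between Sp1 and Sp2.

Sp1 and Sp2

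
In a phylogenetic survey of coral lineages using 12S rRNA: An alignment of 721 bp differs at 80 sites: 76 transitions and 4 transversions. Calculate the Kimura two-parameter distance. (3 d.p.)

P = 76/721 ≈ 0.105409 and Q = 4/721 ≈ 0.005548.
Under the Kimura two-parameter model, d = −½ ln(1 − 2P − Q) − ¼ ln(1 − 2Q).
1 − 2P − Q = 0.783634, giving −½ ln(0.783634) = 0.121907.
1 − 2Q = 0.988904, giving −¼ ln(0.988904) = 0.002790.
d = 0.121907 + 0.002790 = 0.124697.

0.125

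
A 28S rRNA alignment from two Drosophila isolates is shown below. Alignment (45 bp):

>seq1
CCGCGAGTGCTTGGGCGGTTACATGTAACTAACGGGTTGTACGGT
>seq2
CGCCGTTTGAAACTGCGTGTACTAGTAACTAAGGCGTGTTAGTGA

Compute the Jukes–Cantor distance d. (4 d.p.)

The sequences differ at 20 of 45 sites, so p = 20/45 ≈ 0.444444.
d = −(3/4) ln(1 − 4p/3) = −0.75 ln(1 − 0.592592) = −0.75 ln(0.407408)
  = −0.75 × (-0.897940) = 0.673455 substitutions/site.

0.6735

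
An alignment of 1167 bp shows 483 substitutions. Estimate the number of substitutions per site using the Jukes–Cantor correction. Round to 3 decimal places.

0.602

p = 483/1167 ≈ 0.413882.
d = −(3/4) ln(1 − 4p/3) = −0.75 ln(1 − 0.551843) = −0.75 ln(0.448157)
  = −0.75 × (-0.802612) = 0.601959 substitutions/site.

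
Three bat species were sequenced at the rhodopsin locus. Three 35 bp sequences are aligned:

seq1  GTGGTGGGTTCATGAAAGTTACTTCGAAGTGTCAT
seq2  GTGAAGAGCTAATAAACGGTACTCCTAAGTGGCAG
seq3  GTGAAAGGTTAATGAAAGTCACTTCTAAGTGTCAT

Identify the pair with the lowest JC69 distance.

seq1 and seq3

seq1–seq2: 12/35 differ, p = 0.343, d = 0.458.
seq1–seq3: 6/35 differ, p = 0.171, d = 0.195.
seq2–seq3: 10/35 differ, p = 0.286, d = 0.360.
The smallest distance is between seq1 and seq3.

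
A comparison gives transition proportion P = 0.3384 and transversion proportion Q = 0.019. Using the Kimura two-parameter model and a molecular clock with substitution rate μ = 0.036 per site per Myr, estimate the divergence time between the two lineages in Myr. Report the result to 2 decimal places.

Under the Kimura two-parameter model, d = −½ ln(1 − 2P − Q) − ¼ ln(1 − 2Q).
1 − 2P − Q = 0.3042, giving −½ ln(0.3042) = 0.595035.
1 − 2Q = 0.962, giving −¼ ln(0.962) = 0.009685.
d = 0.595035 + 0.009685 = 0.604720.
Under a molecular clock d = 2μt, so t = d/(2μ) = 0.604720 / (2 × 0.036) = 8.40 Myr.

8.40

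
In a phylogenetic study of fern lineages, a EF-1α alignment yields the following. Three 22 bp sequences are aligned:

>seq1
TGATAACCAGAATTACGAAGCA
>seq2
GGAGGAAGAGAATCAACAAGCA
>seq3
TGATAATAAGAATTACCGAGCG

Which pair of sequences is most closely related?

seq1 and seq3

seq1–seq2: 8/22 differ, p = 0.364, d = 0.497.
seq1–seq3: 5/22 differ, p = 0.227, d = 0.271.
seq2–seq3: 9/22 differ, p = 0.409, d = 0.591.
The smallest distance is between seq1 and seq3.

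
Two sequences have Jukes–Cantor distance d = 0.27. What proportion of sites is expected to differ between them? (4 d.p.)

0.2267

p = (3/4)(1 − e^(−4d/3)) = 0.75 × (1 − e^(-0.36)) = 0.75 × (1 − 0.697676) = 0.226743.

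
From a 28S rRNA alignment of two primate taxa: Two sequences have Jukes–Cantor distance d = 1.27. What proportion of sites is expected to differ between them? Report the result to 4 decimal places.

0.6121

p = (3/4)(1 − e^(−4d/3)) = 0.75 × (1 − e^(-1.693333)) = 0.75 × (1 − 0.183906) = 0.612071.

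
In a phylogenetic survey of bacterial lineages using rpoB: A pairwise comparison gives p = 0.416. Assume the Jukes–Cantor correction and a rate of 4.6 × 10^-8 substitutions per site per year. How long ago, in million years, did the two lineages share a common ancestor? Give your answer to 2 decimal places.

6.59

d = −(3/4) ln(1 − 4p/3) = −0.75 ln(1 − 0.554667) = −0.75 ln(0.445333)
  = −0.75 × (-0.808933) = 0.606700 substitutions/site.
Under a molecular clock d = 2μt, so t = d/(2μ) = 0.606700 / (2 × 4.6 × 10^-8) = 6.59 million years.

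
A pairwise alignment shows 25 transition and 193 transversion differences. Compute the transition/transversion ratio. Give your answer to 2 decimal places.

R = 25/193 = 0.129533… ≈ 0.13 (to 2 d.p.).

0.13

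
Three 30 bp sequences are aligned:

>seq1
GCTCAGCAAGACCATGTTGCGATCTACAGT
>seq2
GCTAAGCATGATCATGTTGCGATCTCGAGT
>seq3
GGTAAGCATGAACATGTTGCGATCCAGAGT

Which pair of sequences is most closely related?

seq1–seq2: 5/30 differ, p = 0.167, d = 0.188.
seq1–seq3: 6/30 differ, p = 0.200, d = 0.233.
seq2–seq3: 4/30 differ, p = 0.133, d = 0.147.
The smallest distance is between seq2 and seq3.

seq2 and seq3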